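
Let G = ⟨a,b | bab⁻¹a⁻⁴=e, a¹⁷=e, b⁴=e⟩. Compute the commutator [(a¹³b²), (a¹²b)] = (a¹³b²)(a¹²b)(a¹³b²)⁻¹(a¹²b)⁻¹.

[(a¹³b²), (a¹²b)] = (a¹³b²)·(a¹²b)·(a¹³b²)⁻¹·(a¹²b)⁻¹.
  (a¹³b²) · (a¹²b) = ab³
  (ab³) · (a¹³b²) = b
  b · (a¹⁴b³) = a⁵

Answer: a⁵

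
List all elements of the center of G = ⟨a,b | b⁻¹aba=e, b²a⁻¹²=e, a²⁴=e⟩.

An element z ∈ Z(G) iff z commutes with every generator.
For example a¹² is central: (a¹²)·a = a¹³ = a·(a¹²); (a¹²)·b = b⁻¹ = b·(a¹²).
Whereas a ∉ Z(G) since a·b = ab ≠ a¹¹b⁻¹ = b·a.
Checking each of the 48 elements this way gives Z(G) = {e, a¹²}, of order 2.

Answer: {e, a¹²}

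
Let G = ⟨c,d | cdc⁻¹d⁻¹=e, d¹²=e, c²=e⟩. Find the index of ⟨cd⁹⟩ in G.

First find ord(cd⁹) by computing successive powers:
  (cd⁹)¹ = cd⁹, (cd⁹)² = d⁶, (cd⁹)³ = cd³, (cd⁹)⁴ = e.
So |⟨cd⁹⟩| = ord(cd⁹) = 4. With |G| = 24, by Lagrange [G : ⟨cd⁹⟩] = 24/4 = 6.

Answer: 6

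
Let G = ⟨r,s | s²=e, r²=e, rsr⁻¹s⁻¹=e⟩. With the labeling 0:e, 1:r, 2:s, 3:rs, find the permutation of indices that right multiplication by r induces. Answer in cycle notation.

(0 1)(2 3)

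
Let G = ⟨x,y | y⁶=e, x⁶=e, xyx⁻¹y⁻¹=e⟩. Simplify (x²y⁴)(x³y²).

Compute (x²y⁴) · (x³y²) by multiplying left to right and reducing via the relations at each step:
  (x²y⁴) · x³ = x⁵y⁴
  (x⁵y⁴) · y² = x⁵

Answer: x⁵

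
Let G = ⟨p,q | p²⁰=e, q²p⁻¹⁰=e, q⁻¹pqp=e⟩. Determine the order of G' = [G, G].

G' = [G, G] is generated by all commutators. The generator-pair commutators are: [p, q] = p².
The subgroup they normally generate is {e, p², p⁴, p⁶, p⁸, p¹⁰, p¹², p¹⁴, p¹⁶, p¹⁸}, of order 10.
Check: |G/G'| = 40/10 = 4 is the order of the abelianisation.

Answer: 10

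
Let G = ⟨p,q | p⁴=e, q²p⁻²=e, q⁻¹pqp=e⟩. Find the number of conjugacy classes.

The conjugacy classes (representative and size) are:
  [e] (size 1), [p³] (size 2), [p²] (size 1), [q⁻¹] (size 2), [pq⁻¹] (size 2).
Class equation: 1 + 2 + 1 + 2 + 2 = 8 = |G|. So G has 5 conjugacy classes.

Answer: 5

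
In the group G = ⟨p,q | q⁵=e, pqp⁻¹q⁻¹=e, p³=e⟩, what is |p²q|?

Compute successive powers until reaching e:
  (p²q)¹ = p²q, (p²q)² = pq², (p²q)³ = q³, (p²q)⁴ = p²q⁴, (p²q)⁵ = p, (p²q)⁶ = q, (p²q)⁷ = p²q², (p²q)⁸ = pq³, (p²q)⁹ = q⁴, (p²q)¹⁰ = p², (p²q)¹¹ = pq, (p²q)¹² = q², (p²q)¹³ = p²q³, (p²q)¹⁴ = pq⁴, (p²q)¹⁵ = e.
The smallest positive k with (p²q)ᵏ = e is 15.

Answer: 15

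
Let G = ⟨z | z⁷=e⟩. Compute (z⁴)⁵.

Compute successive powers of (z⁴), reducing at each step:
  (z⁴)²: (z⁴) · z⁴ = z
  (z⁴)³: z · z⁴ = z⁵
  (z⁴)⁴: (z⁵) · z⁴ = z²
  (z⁴)⁵: (z²) · z⁴ = z⁶

Answer: z⁶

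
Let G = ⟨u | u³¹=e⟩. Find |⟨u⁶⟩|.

|⟨u⁶⟩| equals the order of u⁶. Compute successive powers until reaching e:
  (u⁶)¹ = u⁶, (u⁶)² = u¹², (u⁶)³ = u¹⁸, (u⁶)⁴ = u²⁴, (u⁶)⁵ = u³⁰, (u⁶)⁶ = u⁵, (u⁶)⁷ = u¹¹, (u⁶)⁸ = u¹⁷, (u⁶)⁹ = u²³, (u⁶)¹⁰ = u²⁹, (u⁶)¹¹ = u⁴, (u⁶)¹² = u¹⁰, (u⁶)¹³ = u¹⁶, (u⁶)¹⁴ = u²², (u⁶)¹⁵ = u²⁸, (u⁶)¹⁶ = u³, (u⁶)¹⁷ = u⁹, (u⁶)¹⁸ = u¹⁵, (u⁶)¹⁹ = u²¹, (u⁶)²⁰ = u²⁷, (u⁶)²¹ = u², (u⁶)²² = u⁸, (u⁶)²³ = u¹⁴, (u⁶)²⁴ = u²⁰, (u⁶)²⁵ = u²⁶, (u⁶)²⁶ = u, (u⁶)²⁷ = u⁷, (u⁶)²⁸ = u¹³, (u⁶)²⁹ = u¹⁹, (u⁶)³⁰ = u²⁵, (u⁶)³¹ = e.
The smallest positive k with (u⁶)ᵏ = e is 31, so |⟨u⁶⟩| = 31.

Answer: 31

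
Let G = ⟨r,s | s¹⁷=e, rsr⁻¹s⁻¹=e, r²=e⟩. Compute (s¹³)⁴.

Compute successive powers of (s¹³), reducing at each step:
  (s¹³)²: (s¹³) · s¹³ = s⁹
  (s¹³)³: (s⁹) · s¹³ = s⁵
  (s¹³)⁴: (s⁵) · s¹³ = s

Answer: s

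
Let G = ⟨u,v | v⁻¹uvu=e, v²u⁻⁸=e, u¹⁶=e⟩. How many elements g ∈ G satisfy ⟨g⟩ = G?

⟨g⟩ = G would require ord(g) = |G| = 32, but the maximum element order in G is 16 < 32. So G is not cyclic and no single element generates it: the count is 0.

Answer: 0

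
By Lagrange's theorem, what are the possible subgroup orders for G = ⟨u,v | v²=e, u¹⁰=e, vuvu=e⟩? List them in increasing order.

|G| = 20 = 2² · 5. By Lagrange's theorem the order of any subgroup divides 20; the divisors of 20 are 1, 2, 4, 5, 10, 20.

Answer: 1, 2, 4, 5, 10, 20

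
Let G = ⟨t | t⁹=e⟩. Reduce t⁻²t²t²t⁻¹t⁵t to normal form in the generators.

Multiply left to right, reducing at each step:
  (t⁷) · t² = e
  e · t² = t²
  (t²) · t⁻¹ = t
  t · t⁵ = t⁶
  (t⁶) · t = t⁷

Answer: t⁷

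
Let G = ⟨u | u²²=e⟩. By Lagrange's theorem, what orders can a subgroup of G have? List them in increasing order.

|G| = 22 = 2 · 11. By Lagrange's theorem the order of any subgroup divides 22; the divisors of 22 are 1, 2, 11, 22.

Answer: 1, 2, 11, 22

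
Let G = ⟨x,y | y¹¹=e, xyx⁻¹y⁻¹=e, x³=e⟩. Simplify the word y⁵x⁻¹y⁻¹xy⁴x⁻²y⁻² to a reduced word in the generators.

Multiply left to right, reducing at each step:
  (y⁵) · x⁻¹ = x²y⁵
  (x²y⁵) · y⁻¹ = x²y⁴
  (x²y⁴) · x = y⁴
  (y⁴) · y⁴ = y⁸
  (y⁸) · x⁻² = xy⁸
  (xy⁸) · y⁻² = xy⁶

Answer: xy⁶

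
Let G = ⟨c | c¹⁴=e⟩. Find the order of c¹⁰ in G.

Compute successive powers until reaching e:
  (c¹⁰)¹ = c¹⁰, (c¹⁰)² = c⁶, (c¹⁰)³ = c², (c¹⁰)⁴ = c¹², (c¹⁰)⁵ = c⁸, (c¹⁰)⁶ = c⁴, (c¹⁰)⁷ = e.
The smallest positive k with (c¹⁰)ᵏ = e is 7.

Answer: 7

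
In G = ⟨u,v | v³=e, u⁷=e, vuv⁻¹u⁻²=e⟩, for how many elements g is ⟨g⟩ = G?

⟨g⟩ = G would require ord(g) = |G| = 21, but the maximum element order in G is 7 < 21. So G is not cyclic and no single element generates it: the count is 0.

Answer: 0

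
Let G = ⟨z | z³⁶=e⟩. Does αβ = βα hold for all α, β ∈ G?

G has a single generator, so G is cyclic and hence abelian.

Answer: Yes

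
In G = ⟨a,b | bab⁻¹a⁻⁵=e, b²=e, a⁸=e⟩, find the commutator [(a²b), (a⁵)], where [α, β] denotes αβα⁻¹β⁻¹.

[(a²b), (a⁵)] = (a²b)·(a⁵)·(a²b)⁻¹·(a⁵)⁻¹.
  (a²b) · (a⁵) = a³b
  (a³b) · (a⁶b) = a
  a · (a³) = a⁴

Answer: a⁴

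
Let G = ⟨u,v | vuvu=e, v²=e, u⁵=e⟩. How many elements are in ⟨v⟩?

|⟨v⟩| equals the order of v. Compute successive powers until reaching e:
  v¹ = v, v² = e.
The smallest positive k with vᵏ = e is 2, so |⟨v⟩| = 2.

Answer: 2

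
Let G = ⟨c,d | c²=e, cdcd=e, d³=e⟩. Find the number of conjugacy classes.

The conjugacy classes (representative and size) are:
  [e] (size 1), [cd²] (size 3), [d²] (size 2).
Class equation: 1 + 3 + 2 = 6 = |G|. So G has 3 conjugacy classes.

Answer: 3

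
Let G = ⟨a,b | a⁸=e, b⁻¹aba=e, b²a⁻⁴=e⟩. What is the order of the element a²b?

Compute successive powers until reaching e:
  (a²b)¹ = a²b, (a²b)² = a⁴, (a²b)³ = a²b⁻¹, (a²b)⁴ = e.
The smallest positive k with (a²b)ᵏ = e is 4.

Answer: 4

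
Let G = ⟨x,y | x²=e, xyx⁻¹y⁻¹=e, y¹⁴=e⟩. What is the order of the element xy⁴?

Compute successive powers until reaching e:
  (xy⁴)¹ = xy⁴, (xy⁴)² = y⁸, (xy⁴)³ = xy¹², (xy⁴)⁴ = y², (xy⁴)⁵ = xy⁶, (xy⁴)⁶ = y¹⁰, (xy⁴)⁷ = x, (xy⁴)⁸ = y⁴, (xy⁴)⁹ = xy⁸, (xy⁴)¹⁰ = y¹², (xy⁴)¹¹ = xy², (xy⁴)¹² = y⁶, (xy⁴)¹³ = xy¹⁰, (xy⁴)¹⁴ = e.
The smallest positive k with (xy⁴)ᵏ = e is 14.

Answer: 14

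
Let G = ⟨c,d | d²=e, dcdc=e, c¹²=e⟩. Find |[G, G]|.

G' = [G, G] is generated by all commutators. The generator-pair commutators are: [c, d] = c².
The subgroup they normally generate is {e, c², c⁴, c⁶, c⁸, c¹⁰}, of order 6.
Check: |G/G'| = 24/6 = 4 is the order of the abelianisation.

Answer: 6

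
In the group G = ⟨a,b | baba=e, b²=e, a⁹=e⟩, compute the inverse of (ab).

The order of (ab) is 2 (smallest k with (ab)ᵏ = e), so (ab)⁻¹ = (ab)¹ = ab.
Check: (ab) · (ab) → (ab) · a = b;   b · b = e, giving e as required.

Answer: ab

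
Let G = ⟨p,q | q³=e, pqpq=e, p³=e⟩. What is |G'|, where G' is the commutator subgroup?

G' = [G, G] is generated by all commutators. The generator-pair commutators are: [p, q] = pq²p.
The subgroup they normally generate is {e, pq, p²q², pq²p}, of order 4.
Check: |G/G'| = 12/4 = 3 is the order of the abelianisation.

Answer: 4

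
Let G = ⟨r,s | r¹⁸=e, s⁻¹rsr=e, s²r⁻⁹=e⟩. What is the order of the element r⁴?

Compute successive powers until reaching e:
  (r⁴)¹ = r⁴, (r⁴)² = r⁸, (r⁴)³ = r¹², (r⁴)⁴ = r¹⁶, (r⁴)⁵ = r², (r⁴)⁶ = r⁶, (r⁴)⁷ = r¹⁰, (r⁴)⁸ = r¹⁴, (r⁴)⁹ = e.
The smallest positive k with (r⁴)ᵏ = e is 9.

Answer: 9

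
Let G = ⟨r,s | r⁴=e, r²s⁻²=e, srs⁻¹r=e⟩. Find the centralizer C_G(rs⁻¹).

⟨rs⁻¹⟩ ⊆ C_G(rs⁻¹) since powers of rs⁻¹ commute with rs⁻¹; so |C_G(rs⁻¹)| ≥ |⟨rs⁻¹⟩| = 4.
By orbit–stabilizer, |C_G(rs⁻¹)| = |G| / |conj. class of rs⁻¹| = 8 / 2 = 4.
The 4 elements commuting with rs⁻¹ are {e, r², rs⁻¹, rs}.

Answer: {e, r², rs⁻¹, rs}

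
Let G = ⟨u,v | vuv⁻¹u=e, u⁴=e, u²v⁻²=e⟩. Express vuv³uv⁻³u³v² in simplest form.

Multiply left to right, reducing at each step:
  v · u = uv⁻¹
  (uv⁻¹) · v³ = u³
  (u³) · u = e
  e · v⁻³ = v
  v · u³ = uv
  (uv) · v² = uv⁻¹

Answer: uv⁻¹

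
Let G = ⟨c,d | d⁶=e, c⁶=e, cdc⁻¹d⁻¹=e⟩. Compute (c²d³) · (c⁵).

Compute (c²d³) · (c⁵) by multiplying left to right and reducing via the relations at each step:
  (c²d³) · c⁵ = cd³

Answer: cd³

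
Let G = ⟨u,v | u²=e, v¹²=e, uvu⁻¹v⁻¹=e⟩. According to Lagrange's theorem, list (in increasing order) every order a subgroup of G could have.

|G| = 24 = 2³ · 3. By Lagrange's theorem the order of any subgroup divides 24; the divisors of 24 are 1, 2, 3, 4, 6, 8, 12, 24.

Answer: 1, 2, 3, 4, 6, 8, 12, 24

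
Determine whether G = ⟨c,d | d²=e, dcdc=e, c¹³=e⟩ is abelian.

c·d = cd but d·c = c¹²d, so c·d ≠ d·c and G is not abelian.

Answer: No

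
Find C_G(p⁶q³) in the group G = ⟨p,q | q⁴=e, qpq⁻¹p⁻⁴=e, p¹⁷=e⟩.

⟨p⁶q³⟩ ⊆ C_G(p⁶q³) since powers of p⁶q³ commute with p⁶q³; so |C_G(p⁶q³)| ≥ |⟨p⁶q³⟩| = 4.
By orbit–stabilizer, |C_G(p⁶q³)| = |G| / |conj. class of p⁶q³| = 68 / 17 = 4.
The 4 elements commuting with p⁶q³ are {e, p⁶q³, p¹⁰q, p¹⁶q²}.

Answer: {e, p⁶q³, p¹⁰q, p¹⁶q²}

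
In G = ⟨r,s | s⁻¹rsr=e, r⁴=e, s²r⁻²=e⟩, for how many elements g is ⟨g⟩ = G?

⟨g⟩ = G would require ord(g) = |G| = 8, but the maximum element order in G is 4 < 8. So G is not cyclic and no single element generates it: the count is 0.

Answer: 0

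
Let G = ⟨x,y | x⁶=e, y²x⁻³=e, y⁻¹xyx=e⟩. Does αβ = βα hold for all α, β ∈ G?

x·y = xy but y·x = x²y⁻¹, so x·y ≠ y·x and G is not abelian.

Answer: No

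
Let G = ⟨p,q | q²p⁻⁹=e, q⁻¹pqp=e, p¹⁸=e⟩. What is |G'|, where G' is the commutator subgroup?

G' = [G, G] is generated by all commutators. The generator-pair commutators are: [p, q] = p².
The subgroup they normally generate is {e, p², p⁴, p⁶, p⁸, p¹⁰, p¹², p¹⁴, p¹⁶}, of order 9.
Check: |G/G'| = 36/9 = 4 is the order of the abelianisation.

Answer: 9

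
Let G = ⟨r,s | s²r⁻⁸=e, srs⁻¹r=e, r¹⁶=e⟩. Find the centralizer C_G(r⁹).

⟨r⁹⟩ ⊆ C_G(r⁹) since powers of r⁹ commute with r⁹; so |C_G(r⁹)| ≥ |⟨r⁹⟩| = 16.
By orbit–stabilizer, |C_G(r⁹)| = |G| / |conj. class of r⁹| = 32 / 2 = 16.
The 16 elements commuting with r⁹ are {e, r, r², r³, r⁴, r⁵, r⁶, r⁷, r⁸, r⁹, r¹⁰, r¹¹, r¹², r¹³, r¹⁴, r¹⁵}.

Answer: {e, r, r², r³, r⁴, r⁵, r⁶, r⁷, r⁸, r⁹, r¹⁰, r¹¹, r¹², r¹³, r¹⁴, r¹⁵}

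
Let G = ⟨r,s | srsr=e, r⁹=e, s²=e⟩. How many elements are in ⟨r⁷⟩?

|⟨r⁷⟩| equals the order of r⁷. Compute successive powers until reaching e:
  (r⁷)¹ = r⁷, (r⁷)² = r⁵, (r⁷)³ = r³, (r⁷)⁴ = r, (r⁷)⁵ = r⁸, (r⁷)⁶ = r⁶, (r⁷)⁷ = r⁴, (r⁷)⁸ = r², (r⁷)⁹ = e.
The smallest positive k with (r⁷)ᵏ = e is 9, so |⟨r⁷⟩| = 9.

Answer: 9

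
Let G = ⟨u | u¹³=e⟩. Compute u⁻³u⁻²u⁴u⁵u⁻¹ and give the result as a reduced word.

Multiply left to right, reducing at each step:
  (u¹⁰) · u⁻² = u⁸
  (u⁸) · u⁴ = u¹²
  (u¹²) · u⁵ = u⁴
  (u⁴) · u⁻¹ = u³

Answer: u³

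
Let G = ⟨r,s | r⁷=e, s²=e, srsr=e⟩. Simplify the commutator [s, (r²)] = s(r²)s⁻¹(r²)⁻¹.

[s, (r²)] = s·(r²)·s⁻¹·(r²)⁻¹.
  s · (r²) = r⁵s
  (r⁵s) · s = r⁵
  (r⁵) · (r⁵) = r³

Answer: r³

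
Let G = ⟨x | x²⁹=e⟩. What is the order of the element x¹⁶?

Compute successive powers until reaching e:
  (x¹⁶)¹ = x¹⁶, (x¹⁶)² = x³, (x¹⁶)³ = x¹⁹, (x¹⁶)⁴ = x⁶, (x¹⁶)⁵ = x²², (x¹⁶)⁶ = x⁹, (x¹⁶)⁷ = x²⁵, (x¹⁶)⁸ = x¹², (x¹⁶)⁹ = x²⁸, (x¹⁶)¹⁰ = x¹⁵, (x¹⁶)¹¹ = x², (x¹⁶)¹² = x¹⁸, (x¹⁶)¹³ = x⁵, (x¹⁶)¹⁴ = x²¹, (x¹⁶)¹⁵ = x⁸, (x¹⁶)¹⁶ = x²⁴, (x¹⁶)¹⁷ = x¹¹, (x¹⁶)¹⁸ = x²⁷, (x¹⁶)¹⁹ = x¹⁴, (x¹⁶)²⁰ = x, (x¹⁶)²¹ = x¹⁷, (x¹⁶)²² = x⁴, (x¹⁶)²³ = x²⁰, (x¹⁶)²⁴ = x⁷, (x¹⁶)²⁵ = x²³, (x¹⁶)²⁶ = x¹⁰, (x¹⁶)²⁷ = x²⁶, (x¹⁶)²⁸ = x¹³, (x¹⁶)²⁹ = e.
The smallest positive k with (x¹⁶)ᵏ = e is 29.

Answer: 29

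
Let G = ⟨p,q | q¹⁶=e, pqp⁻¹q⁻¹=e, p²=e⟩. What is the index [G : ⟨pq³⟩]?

First find ord(pq³) by computing successive powers:
  (pq³)¹ = pq³, (pq³)² = q⁶, (pq³)³ = pq⁹, (pq³)⁴ = q¹², (pq³)⁵ = pq¹⁵, (pq³)⁶ = q², (pq³)⁷ = pq⁵, (pq³)⁸ = q⁸, (pq³)⁹ = pq¹¹, (pq³)¹⁰ = q¹⁴, (pq³)¹¹ = pq, (pq³)¹² = q⁴, (pq³)¹³ = pq⁷, (pq³)¹⁴ = q¹⁰, (pq³)¹⁵ = pq¹³, (pq³)¹⁶ = e.
So |⟨pq³⟩| = ord(pq³) = 16. With |G| = 32, by Lagrange [G : ⟨pq³⟩] = 32/16 = 2.

Answer: 2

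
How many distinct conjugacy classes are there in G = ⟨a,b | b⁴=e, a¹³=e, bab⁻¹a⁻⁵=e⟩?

The conjugacy classes (representative and size) are:
  [e] (size 1), [a] (size 4), [a²] (size 4), [a⁹] (size 4), [a¹²b] (size 13), [a⁴b²] (size 13), [a¹²b³] (size 13).
Class equation: 1 + 4 + 4 + 4 + 13 + 13 + 13 = 52 = |G|. So G has 7 conjugacy classes.

Answer: 7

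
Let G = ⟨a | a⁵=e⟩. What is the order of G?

G is generated by a single element, so G is cyclic. The relator gives a⁵ = e and no smaller power is forced to be e, so the 5 powers {a, e, a², a³, a⁴} are distinct. Hence |G| = 5.

Answer: 5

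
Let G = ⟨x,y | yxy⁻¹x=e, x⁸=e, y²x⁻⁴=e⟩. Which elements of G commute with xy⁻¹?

⟨xy⁻¹⟩ ⊆ C_G(xy⁻¹) since powers of xy⁻¹ commute with xy⁻¹; so |C_G(xy⁻¹)| ≥ |⟨xy⁻¹⟩| = 4.
By orbit–stabilizer, |C_G(xy⁻¹)| = |G| / |conj. class of xy⁻¹| = 16 / 4 = 4.
The 4 elements commuting with xy⁻¹ are {e, x⁴, xy, xy⁻¹}.

Answer: {e, x⁴, xy, xy⁻¹}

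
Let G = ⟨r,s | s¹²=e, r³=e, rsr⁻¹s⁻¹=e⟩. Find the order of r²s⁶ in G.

Compute successive powers until reaching e:
  (r²s⁶)¹ = r²s⁶, (r²s⁶)² = r, (r²s⁶)³ = s⁶, (r²s⁶)⁴ = r², (r²s⁶)⁵ = rs⁶, (r²s⁶)⁶ = e.
The smallest positive k with (r²s⁶)ᵏ = e is 6.

Answer: 6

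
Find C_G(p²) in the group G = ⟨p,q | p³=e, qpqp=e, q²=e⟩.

⟨p²⟩ ⊆ C_G(p²) since powers of p² commute with p²; so |C_G(p²)| ≥ |⟨p²⟩| = 3.
By orbit–stabilizer, |C_G(p²)| = |G| / |conj. class of p²| = 6 / 2 = 3.
The 3 elements commuting with p² are {e, p, p²}.

Answer: {e, p, p²}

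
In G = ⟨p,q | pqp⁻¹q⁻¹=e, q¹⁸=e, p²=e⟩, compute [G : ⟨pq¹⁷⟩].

First find ord(pq¹⁷) by computing successive powers:
  (pq¹⁷)¹ = pq¹⁷, (pq¹⁷)² = q¹⁶, (pq¹⁷)³ = pq¹⁵, (pq¹⁷)⁴ = q¹⁴, (pq¹⁷)⁵ = pq¹³, (pq¹⁷)⁶ = q¹², (pq¹⁷)⁷ = pq¹¹, (pq¹⁷)⁸ = q¹⁰, (pq¹⁷)⁹ = pq⁹, (pq¹⁷)¹⁰ = q⁸, (pq¹⁷)¹¹ = pq⁷, (pq¹⁷)¹² = q⁶, (pq¹⁷)¹³ = pq⁵, (pq¹⁷)¹⁴ = q⁴, (pq¹⁷)¹⁵ = pq³, (pq¹⁷)¹⁶ = q², (pq¹⁷)¹⁷ = pq, (pq¹⁷)¹⁸ = e.
So |⟨pq¹⁷⟩| = ord(pq¹⁷) = 18. With |G| = 36, by Lagrange [G : ⟨pq¹⁷⟩] = 36/18 = 2.

Answer: 2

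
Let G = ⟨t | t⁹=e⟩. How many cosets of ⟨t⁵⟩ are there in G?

First find ord(t⁵) by computing successive powers:
  (t⁵)¹ = t⁵, (t⁵)² = t, (t⁵)³ = t⁶, (t⁵)⁴ = t², (t⁵)⁵ = t⁷, (t⁵)⁶ = t³, (t⁵)⁷ = t⁸, (t⁵)⁸ = t⁴, (t⁵)⁹ = e.
So |⟨t⁵⟩| = ord(t⁵) = 9. With |G| = 9, by Lagrange [G : ⟨t⁵⟩] = 9/9 = 1.

Answer: 1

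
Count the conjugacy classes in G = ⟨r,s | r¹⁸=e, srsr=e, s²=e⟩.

The conjugacy classes (representative and size) are:
  [e] (size 1), [r] (size 2), [r²] (size 2), [r³] (size 2), [r¹⁴] (size 2), [r⁵] (size 2), [r¹²] (size 2), [r⁷] (size 2), [r¹⁰] (size 2), [r⁹] (size 1), [r¹⁰s] (size 9), [rs] (size 9).
Class equation: 1 + 2 + 2 + 2 + 2 + 2 + 2 + 2 + 2 + 1 + 9 + 9 = 36 = |G|. So G has 12 conjugacy classes.

Answer: 12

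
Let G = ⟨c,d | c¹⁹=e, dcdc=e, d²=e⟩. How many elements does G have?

Enumerate words in the generators, reducing via the relations: the distinct elements are
  {c, d, e, cd, c², c³, c⁴, c⁵, c⁶, c⁷, c⁸, c⁹, c²d, c³d, c¹², c¹³, c¹¹, c¹⁰, c¹⁴, c¹⁵, c¹⁶, c¹⁷, c¹⁸, c⁴d, c⁵d, c⁶d, c⁷d, c⁸d, c⁹d, c¹²d, c¹³d, c¹¹d, c¹⁰d, c¹⁴d, c¹⁵d, c¹⁶d, c¹⁷d, c¹⁸d}.
No further products give new elements, so |G| = 38.

Answer: 38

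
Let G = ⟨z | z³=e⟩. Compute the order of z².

Compute successive powers until reaching e:
  (z²)¹ = z², (z²)² = z, (z²)³ = e.
The smallest positive k with (z²)ᵏ = e is 3.

Answer: 3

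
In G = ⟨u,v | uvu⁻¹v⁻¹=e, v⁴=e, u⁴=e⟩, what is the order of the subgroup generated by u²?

|⟨u²⟩| equals the order of u². Compute successive powers until reaching e:
  (u²)¹ = u², (u²)² = e.
The smallest positive k with (u²)ᵏ = e is 2, so |⟨u²⟩| = 2.

Answer: 2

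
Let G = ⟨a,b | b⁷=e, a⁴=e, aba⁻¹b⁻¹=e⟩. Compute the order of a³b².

Compute successive powers until reaching e:
  (a³b²)¹ = a³b², (a³b²)² = a²b⁴, (a³b²)³ = ab⁶, (a³b²)⁴ = b, (a³b²)⁵ = a³b³, (a³b²)⁶ = a²b⁵, (a³b²)⁷ = a, (a³b²)⁸ = b², (a³b²)⁹ = a³b⁴, (a³b²)¹⁰ = a²b⁶, (a³b²)¹¹ = ab, (a³b²)¹² = b³, (a³b²)¹³ = a³b⁵, (a³b²)¹⁴ = a², (a³b²)¹⁵ = ab², (a³b²)¹⁶ = b⁴, (a³b²)¹⁷ = a³b⁶, (a³b²)¹⁸ = a²b, (a³b²)¹⁹ = ab³, (a³b²)²⁰ = b⁵, (a³b²)²¹ = a³, (a³b²)²² = a²b², (a³b²)²³ = ab⁴, (a³b²)²⁴ = b⁶, (a³b²)²⁵ = a³b, (a³b²)²⁶ = a²b³, (a³b²)²⁷ = ab⁵, (a³b²)²⁸ = e.
The smallest positive k with (a³b²)ᵏ = e is 28.

Answer: 28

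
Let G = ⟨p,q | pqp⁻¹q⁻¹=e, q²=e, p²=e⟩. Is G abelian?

Each pair of generators commutes: p·q = pq = q·p. Since the generators pairwise commute, every element of G commutes with every other, so G is abelian.

Answer: Yes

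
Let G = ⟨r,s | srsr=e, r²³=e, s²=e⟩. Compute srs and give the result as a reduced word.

Multiply left to right, reducing at each step:
  s · r = r²²s
  (r²²s) · s = r²²

Answer: r²²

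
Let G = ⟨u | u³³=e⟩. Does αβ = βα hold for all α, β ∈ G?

G has a single generator, so G is cyclic and hence abelian.

Answer: Yes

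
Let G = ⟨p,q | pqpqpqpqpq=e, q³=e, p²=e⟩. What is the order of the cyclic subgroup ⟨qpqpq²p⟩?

|⟨qpqpq²p⟩| equals the order of qpqpq²p. Compute successive powers until reaching e:
  (qpqpq²p)¹ = qpqpq²p, (qpqpq²p)² = pqpq²pq², (qpqpq²p)³ = e.
The smallest positive k with (qpqpq²p)ᵏ = e is 3, so |⟨qpqpq²p⟩| = 3.

Answer: 3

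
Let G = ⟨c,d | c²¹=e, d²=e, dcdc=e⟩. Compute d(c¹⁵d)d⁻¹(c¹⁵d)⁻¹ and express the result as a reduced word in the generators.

[d, (c¹⁵d)] = d·(c¹⁵d)·d⁻¹·(c¹⁵d)⁻¹.
  d · (c¹⁵d) = c⁶
  (c⁶) · d = c⁶d
  (c⁶d) · (c¹⁵d) = c¹²

Answer: c¹²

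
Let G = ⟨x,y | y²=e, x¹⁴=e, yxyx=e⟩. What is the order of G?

Enumerate words in the generators, reducing via the relations: the distinct elements are
  {e, x, y, xy, x², x³, x⁴, x⁵, x⁶, x⁷, x⁸, x⁹, x²y, x³y, x¹², x¹³, x¹¹, x¹⁰, x⁴y, x⁵y, x⁶y, x⁷y, x⁸y, x⁹y, x¹²y, x¹³y, x¹¹y, x¹⁰y}.
No further products give new elements, so |G| = 28.

Answer: 28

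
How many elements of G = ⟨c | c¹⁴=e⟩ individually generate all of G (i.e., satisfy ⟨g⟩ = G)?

G is cyclic of order 14. An element generates G iff its order is 14, and a cyclic group of order 14 has exactly φ(14) = 6 such elements.

Answer: 6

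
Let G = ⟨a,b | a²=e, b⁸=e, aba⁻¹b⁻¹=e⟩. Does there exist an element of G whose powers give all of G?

|G| = 16, but the maximum element order in G is 8 < 16. No single element generates all of G, so G is not cyclic.

Answer: No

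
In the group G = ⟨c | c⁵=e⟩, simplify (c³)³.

Compute successive powers of (c³), reducing at each step:
  (c³)²: (c³) · c³ = c
  (c³)³: c · c³ = c⁴

Answer: c⁴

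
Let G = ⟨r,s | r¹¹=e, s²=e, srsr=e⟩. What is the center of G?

An element z ∈ Z(G) iff z commutes with every generator.
For example e is central: e·r = r = r·e; e·s = s = s·e.
Whereas r ∉ Z(G) since r·s = rs ≠ r¹⁰s = s·r.
Checking each of the 22 elements this way gives Z(G) = {e}, of order 1.

Answer: {e}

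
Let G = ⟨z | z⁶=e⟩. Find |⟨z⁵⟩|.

|⟨z⁵⟩| equals the order of z⁵. Compute successive powers until reaching e:
  (z⁵)¹ = z⁵, (z⁵)² = z⁴, (z⁵)³ = z³, (z⁵)⁴ = z², (z⁵)⁵ = z, (z⁵)⁶ = e.
The smallest positive k with (z⁵)ᵏ = e is 6, so |⟨z⁵⟩| = 6.

Answer: 6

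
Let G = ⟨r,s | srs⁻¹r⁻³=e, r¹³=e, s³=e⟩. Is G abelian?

r·s = rs but s·r = r³s, so r·s ≠ s·r and G is not abelian.

Answer: No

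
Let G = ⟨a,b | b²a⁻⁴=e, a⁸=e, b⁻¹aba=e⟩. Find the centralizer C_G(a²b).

⟨a²b⟩ ⊆ C_G(a²b) since powers of a²b commute with a²b; so |C_G(a²b)| ≥ |⟨a²b⟩| = 4.
By orbit–stabilizer, |C_G(a²b)| = |G| / |conj. class of a²b| = 16 / 4 = 4.
The 4 elements commuting with a²b are {e, a⁴, a²b, a²b⁻¹}.

Answer: {e, a⁴, a²b, a²b⁻¹}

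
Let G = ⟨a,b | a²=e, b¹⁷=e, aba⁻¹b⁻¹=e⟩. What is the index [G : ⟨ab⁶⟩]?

First find ord(ab⁶) by computing successive powers:
  (ab⁶)¹ = ab⁶, (ab⁶)² = b¹², (ab⁶)³ = ab, (ab⁶)⁴ = b⁷, (ab⁶)⁵ = ab¹³, (ab⁶)⁶ = b², (ab⁶)⁷ = ab⁸, (ab⁶)⁸ = b¹⁴, (ab⁶)⁹ = ab³, (ab⁶)¹⁰ = b⁹, (ab⁶)¹¹ = ab¹⁵, (ab⁶)¹² = b⁴, (ab⁶)¹³ = ab¹⁰, (ab⁶)¹⁴ = b¹⁶, (ab⁶)¹⁵ = ab⁵, (ab⁶)¹⁶ = b¹¹, (ab⁶)¹⁷ = a, (ab⁶)¹⁸ = b⁶, (ab⁶)¹⁹ = ab¹², (ab⁶)²⁰ = b, (ab⁶)²¹ = ab⁷, (ab⁶)²² = b¹³, (ab⁶)²³ = ab², (ab⁶)²⁴ = b⁸, (ab⁶)²⁵ = ab¹⁴, (ab⁶)²⁶ = b³, (ab⁶)²⁷ = ab⁹, (ab⁶)²⁸ = b¹⁵, (ab⁶)²⁹ = ab⁴, (ab⁶)³⁰ = b¹⁰, (ab⁶)³¹ = ab¹⁶, (ab⁶)³² = b⁵, (ab⁶)³³ = ab¹¹, (ab⁶)³⁴ = e.
So |⟨ab⁶⟩| = ord(ab⁶) = 34. With |G| = 34, by Lagrange [G : ⟨ab⁶⟩] = 34/34 = 1.

Answer: 1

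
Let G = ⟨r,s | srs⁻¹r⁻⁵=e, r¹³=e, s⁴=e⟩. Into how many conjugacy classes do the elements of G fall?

The conjugacy classes (representative and size) are:
  [e] (size 1), [r] (size 4), [r²] (size 4), [r⁹] (size 4), [r¹²s] (size 13), [r⁴s²] (size 13), [r¹²s³] (size 13).
Class equation: 1 + 4 + 4 + 4 + 13 + 13 + 13 = 52 = |G|. So G has 7 conjugacy classes.

Answer: 7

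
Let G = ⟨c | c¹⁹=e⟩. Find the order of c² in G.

Compute successive powers until reaching e:
  (c²)¹ = c², (c²)² = c⁴, (c²)³ = c⁶, (c²)⁴ = c⁸, (c²)⁵ = c¹⁰, (c²)⁶ = c¹², (c²)⁷ = c¹⁴, (c²)⁸ = c¹⁶, (c²)⁹ = c¹⁸, (c²)¹⁰ = c, (c²)¹¹ = c³, (c²)¹² = c⁵, (c²)¹³ = c⁷, (c²)¹⁴ = c⁹, (c²)¹⁵ = c¹¹, (c²)¹⁶ = c¹³, (c²)¹⁷ = c¹⁵, (c²)¹⁸ = c¹⁷, (c²)¹⁹ = e.
The smallest positive k with (c²)ᵏ = e is 19.

Answer: 19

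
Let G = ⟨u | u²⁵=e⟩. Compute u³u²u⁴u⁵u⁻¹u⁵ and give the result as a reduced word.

Multiply left to right, reducing at each step:
  (u³) · u² = u⁵
  (u⁵) · u⁴ = u⁹
  (u⁹) · u⁵ = u¹⁴
  (u¹⁴) · u⁻¹ = u¹³
  (u¹³) · u⁵ = u¹⁸

Answer: u¹⁸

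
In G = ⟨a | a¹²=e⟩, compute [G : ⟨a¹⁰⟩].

First find ord(a¹⁰) by computing successive powers:
  (a¹⁰)¹ = a¹⁰, (a¹⁰)² = a⁸, (a¹⁰)³ = a⁶, (a¹⁰)⁴ = a⁴, (a¹⁰)⁵ = a², (a¹⁰)⁶ = e.
So |⟨a¹⁰⟩| = ord(a¹⁰) = 6. With |G| = 12, by Lagrange [G : ⟨a¹⁰⟩] = 12/6 = 2.

Answer: 2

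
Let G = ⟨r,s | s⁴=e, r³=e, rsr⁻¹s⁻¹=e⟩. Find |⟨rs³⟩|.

|⟨rs³⟩| equals the order of rs³. Compute successive powers until reaching e:
  (rs³)¹ = rs³, (rs³)² = r²s², (rs³)³ = s, (rs³)⁴ = r, (rs³)⁵ = r²s³, (rs³)⁶ = s², (rs³)⁷ = rs, (rs³)⁸ = r², (rs³)⁹ = s³, (rs³)¹⁰ = rs², (rs³)¹¹ = r²s, (rs³)¹² = e.
The smallest positive k with (rs³)ᵏ = e is 12, so |⟨rs³⟩| = 12.

Answer: 12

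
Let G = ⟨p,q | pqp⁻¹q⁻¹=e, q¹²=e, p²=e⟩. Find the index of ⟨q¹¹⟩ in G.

First find ord(q¹¹) by computing successive powers:
  (q¹¹)¹ = q¹¹, (q¹¹)² = q¹⁰, (q¹¹)³ = q⁹, (q¹¹)⁴ = q⁸, (q¹¹)⁵ = q⁷, (q¹¹)⁶ = q⁶, (q¹¹)⁷ = q⁵, (q¹¹)⁸ = q⁴, (q¹¹)⁹ = q³, (q¹¹)¹⁰ = q², (q¹¹)¹¹ = q, (q¹¹)¹² = e.
So |⟨q¹¹⟩| = ord(q¹¹) = 12. With |G| = 24, by Lagrange [G : ⟨q¹¹⟩] = 24/12 = 2.

Answer: 2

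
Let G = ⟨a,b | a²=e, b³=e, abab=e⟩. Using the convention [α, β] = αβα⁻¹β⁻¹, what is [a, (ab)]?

[a, (ab)] = a·(ab)·a⁻¹·(ab)⁻¹.
  a · (ab) = b
  b · a = ab²
  (ab²) · (ab) = b²

Answer: b²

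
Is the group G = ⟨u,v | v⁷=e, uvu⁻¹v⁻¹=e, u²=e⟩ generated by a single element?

|G| = 14. The element uv has order 14 (its powers give 14 distinct elements), so ⟨uv⟩ = G and G is cyclic.

Answer: Yes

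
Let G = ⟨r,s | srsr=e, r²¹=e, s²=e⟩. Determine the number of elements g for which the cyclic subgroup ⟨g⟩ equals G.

⟨g⟩ = G would require ord(g) = |G| = 42, but the maximum element order in G is 21 < 42. So G is not cyclic and no single element generates it: the count is 0.

Answer: 0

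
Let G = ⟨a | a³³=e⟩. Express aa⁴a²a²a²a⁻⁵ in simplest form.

Multiply left to right, reducing at each step:
  a · a⁴ = a⁵
  (a⁵) · a² = a⁷
  (a⁷) · a² = a⁹
  (a⁹) · a² = a¹¹
  (a¹¹) · a⁻⁵ = a⁶

Answer: a⁶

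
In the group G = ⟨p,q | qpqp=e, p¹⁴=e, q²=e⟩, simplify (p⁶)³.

Compute successive powers of (p⁶), reducing at each step:
  (p⁶)²: (p⁶) · p⁶ = p¹²
  (p⁶)³: (p¹²) · p⁶ = p⁴

Answer: p⁴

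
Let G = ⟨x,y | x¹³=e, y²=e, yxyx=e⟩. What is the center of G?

An element z ∈ Z(G) iff z commutes with every generator.
For example e is central: e·x = x = x·e; e·y = y = y·e.
Whereas x ∉ Z(G) since x·y = xy ≠ x¹²y = y·x.
Checking each of the 26 elements this way gives Z(G) = {e}, of order 1.

Answer: {e}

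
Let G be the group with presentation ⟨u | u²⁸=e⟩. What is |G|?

G is generated by a single element, so G is cyclic. The relator gives u²⁸ = e and no smaller power is forced to be e, so the 28 powers {e, u, u², u³, u⁴, u⁵, u⁶, u⁷, u⁸, u⁹, u²², u²³, u²¹, u²⁰, u²⁴, u²⁵, u²⁶, u²⁷, u¹², u¹³, u¹¹, u¹⁰, u¹⁴, u¹⁵, u¹⁶, u¹⁷, u¹⁸, u¹⁹} are distinct. Hence |G| = 28.

Answer: 28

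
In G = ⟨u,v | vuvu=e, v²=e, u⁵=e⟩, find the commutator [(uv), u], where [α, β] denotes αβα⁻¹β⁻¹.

[(uv), u] = (uv)·u·(uv)⁻¹·u⁻¹.
  (uv) · u = v
  v · (uv) = u⁴
  (u⁴) · (u⁴) = u³

Answer: u³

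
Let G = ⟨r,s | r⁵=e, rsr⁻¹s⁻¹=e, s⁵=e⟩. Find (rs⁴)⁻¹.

The order of (rs⁴) is 5 (smallest k with (rs⁴)ᵏ = e), so (rs⁴)⁻¹ = (rs⁴)⁴ = r⁴s.
Check: (rs⁴) · (r⁴s) → (rs⁴) · r⁴ = s⁴;   (s⁴) · s = e, giving e as required.

Answer: r⁴s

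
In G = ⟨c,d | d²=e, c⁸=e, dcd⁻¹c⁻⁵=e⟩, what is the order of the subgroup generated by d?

|⟨d⟩| equals the order of d. Compute successive powers until reaching e:
  d¹ = d, d² = e.
The smallest positive k with dᵏ = e is 2, so |⟨d⟩| = 2.

Answer: 2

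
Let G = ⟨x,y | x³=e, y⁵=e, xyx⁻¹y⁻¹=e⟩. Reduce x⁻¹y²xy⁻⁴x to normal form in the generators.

Multiply left to right, reducing at each step:
  (x²) · y² = x²y²
  (x²y²) · x = y²
  (y²) · y⁻⁴ = y³
  (y³) · x = xy³

Answer: xy³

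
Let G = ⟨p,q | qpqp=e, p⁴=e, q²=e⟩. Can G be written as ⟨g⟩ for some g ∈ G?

Every cyclic group is abelian. But p·q = pq while q·p = p³q, so p·q ≠ q·p and G is not abelian. Hence G is not cyclic.

Answer: No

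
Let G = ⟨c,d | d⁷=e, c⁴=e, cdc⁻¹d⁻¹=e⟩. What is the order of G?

Enumerate words in the generators, reducing via the relations: the distinct elements are
  {c, d, e, cd, c², c³, d², d³, d⁴, d⁵, d⁶, cd², cd³, cd⁴, cd⁵, cd⁶, c²d, c³d, c²d², c²d³, c²d⁴, c²d⁵, c²d⁶, c³d², c³d³, c³d⁴, c³d⁵, c³d⁶}.
No further products give new elements, so |G| = 28.

Answer: 28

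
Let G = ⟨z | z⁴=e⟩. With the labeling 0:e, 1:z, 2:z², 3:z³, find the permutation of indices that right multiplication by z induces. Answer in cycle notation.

(0 1 2 3)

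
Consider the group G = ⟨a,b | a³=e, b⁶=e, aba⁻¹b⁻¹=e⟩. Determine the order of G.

Enumerate words in the generators, reducing via the relations: the distinct elements are
  {a, b, e, ab, a², b², b³, b⁴, b⁵, ab², ab³, ab⁴, ab⁵, a²b, a²b², a²b³, a²b⁴, a²b⁵}.
No further products give new elements, so |G| = 18.

Answer: 18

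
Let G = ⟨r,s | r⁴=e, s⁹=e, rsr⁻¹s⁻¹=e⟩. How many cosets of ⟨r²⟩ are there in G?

First find ord(r²) by computing successive powers:
  (r²)¹ = r², (r²)² = e.
So |⟨r²⟩| = ord(r²) = 2. With |G| = 36, by Lagrange [G : ⟨r²⟩] = 36/2 = 18.

Answer: 18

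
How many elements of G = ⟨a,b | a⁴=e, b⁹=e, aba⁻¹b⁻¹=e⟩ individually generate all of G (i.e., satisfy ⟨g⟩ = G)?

G is cyclic of order 36. An element generates G iff its order is 36, and a cyclic group of order 36 has exactly φ(36) = 12 such elements.

Answer: 12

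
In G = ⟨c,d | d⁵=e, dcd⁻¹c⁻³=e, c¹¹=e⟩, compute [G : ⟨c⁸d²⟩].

First find ord(c⁸d²) by computing successive powers:
  (c⁸d²)¹ = c⁸d², (c⁸d²)² = c³d⁴, (c⁸d²)³ = c²d, (c⁸d²)⁴ = c⁴d³, (c⁸d²)⁵ = e.
So |⟨c⁸d²⟩| = ord(c⁸d²) = 5. With |G| = 55, by Lagrange [G : ⟨c⁸d²⟩] = 55/5 = 11.

Answer: 11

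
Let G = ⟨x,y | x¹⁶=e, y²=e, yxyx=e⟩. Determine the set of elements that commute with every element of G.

An element z ∈ Z(G) iff z commutes with every generator.
For example x⁸ is central: (x⁸)·x = x⁹ = x·(x⁸); (x⁸)·y = x⁸y = y·(x⁸).
Whereas x ∉ Z(G) since x·y = xy ≠ x¹⁵y = y·x.
Checking each of the 32 elements this way gives Z(G) = {e, x⁸}, of order 2.

Answer: {e, x⁸}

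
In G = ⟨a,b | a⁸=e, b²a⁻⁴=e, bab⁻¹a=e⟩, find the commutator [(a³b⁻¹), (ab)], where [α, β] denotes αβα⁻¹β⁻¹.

[(a³b⁻¹), (ab)] = (a³b⁻¹)·(ab)·(a³b⁻¹)⁻¹·(ab)⁻¹.
  (a³b⁻¹) · (ab) = a²
  (a²) · (a³b) = ab⁻¹
  (ab⁻¹) · (ab⁻¹) = a⁴

Answer: a⁴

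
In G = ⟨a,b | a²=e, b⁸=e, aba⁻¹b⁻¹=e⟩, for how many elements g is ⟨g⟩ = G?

⟨g⟩ = G would require ord(g) = |G| = 16, but the maximum element order in G is 8 < 16. So G is not cyclic and no single element generates it: the count is 0.

Answer: 0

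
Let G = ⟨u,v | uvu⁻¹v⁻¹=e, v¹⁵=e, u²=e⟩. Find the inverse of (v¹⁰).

The order of (v¹⁰) is 3 (smallest k with (v¹⁰)ᵏ = e), so (v¹⁰)⁻¹ = (v¹⁰)² = v⁵.
Check: (v¹⁰) · (v⁵) → (v¹⁰) · v⁵ = e, giving e as required.

Answer: v⁵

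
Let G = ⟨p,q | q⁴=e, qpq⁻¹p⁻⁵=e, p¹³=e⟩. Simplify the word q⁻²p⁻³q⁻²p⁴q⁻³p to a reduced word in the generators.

Multiply left to right, reducing at each step:
  (q²) · p⁻³ = p³q²
  (p³q²) · q⁻² = p³
  (p³) · p⁴ = p⁷
  (p⁷) · q⁻³ = p⁷q
  (p⁷q) · p = p¹²q

Answer: p¹²q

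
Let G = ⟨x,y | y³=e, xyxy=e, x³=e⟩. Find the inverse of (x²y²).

The order of (x²y²) is 2 (smallest k with (x²y²)ᵏ = e), so (x²y²)⁻¹ = (x²y²)¹ = x²y².
Check: (x²y²) · (x²y²) → (x²y²) · x² = y;   y · y² = e, giving e as required.

Answer: x²y²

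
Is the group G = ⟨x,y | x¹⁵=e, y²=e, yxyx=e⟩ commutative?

x·y = xy but y·x = x¹⁴y, so x·y ≠ y·x and G is not abelian.

Answer: No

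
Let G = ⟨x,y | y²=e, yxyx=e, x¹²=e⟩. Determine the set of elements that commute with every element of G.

An element z ∈ Z(G) iff z commutes with every generator.
For example x⁶ is central: (x⁶)·x = x⁷ = x·(x⁶); (x⁶)·y = x⁶y = y·(x⁶).
Whereas x ∉ Z(G) since x·y = xy ≠ x¹¹y = y·x.
Checking each of the 24 elements this way gives Z(G) = {e, x⁶}, of order 2.

Answer: {e, x⁶}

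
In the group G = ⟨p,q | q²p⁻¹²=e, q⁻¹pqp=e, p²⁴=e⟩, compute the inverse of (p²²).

The order of (p²²) is 12 (smallest k with (p²²)ᵏ = e), so (p²²)⁻¹ = (p²²)¹¹ = p².
Check: (p²²) · (p²) → (p²²) · p² = e, giving e as required.

Answer: p²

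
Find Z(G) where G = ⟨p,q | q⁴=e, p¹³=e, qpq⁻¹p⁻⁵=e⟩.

An element z ∈ Z(G) iff z commutes with every generator.
For example e is central: e·p = p = p·e; e·q = q = q·e.
Whereas p ∉ Z(G) since p·q = pq ≠ p⁵q = q·p.
Checking each of the 52 elements this way gives Z(G) = {e}, of order 1.

Answer: {e}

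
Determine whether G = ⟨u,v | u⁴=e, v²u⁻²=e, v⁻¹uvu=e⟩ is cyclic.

Every cyclic group is abelian. But u·v = uv while v·u = uv⁻¹, so u·v ≠ v·u and G is not abelian. Hence G is not cyclic.

Answer: No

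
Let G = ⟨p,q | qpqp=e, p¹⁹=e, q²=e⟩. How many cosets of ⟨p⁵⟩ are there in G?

First find ord(p⁵) by computing successive powers:
  (p⁵)¹ = p⁵, (p⁵)² = p¹⁰, (p⁵)³ = p¹⁵, (p⁵)⁴ = p, (p⁵)⁵ = p⁶, (p⁵)⁶ = p¹¹, (p⁵)⁷ = p¹⁶, (p⁵)⁸ = p², (p⁵)⁹ = p⁷, (p⁵)¹⁰ = p¹², (p⁵)¹¹ = p¹⁷, (p⁵)¹² = p³, (p⁵)¹³ = p⁸, (p⁵)¹⁴ = p¹³, (p⁵)¹⁵ = p¹⁸, (p⁵)¹⁶ = p⁴, (p⁵)¹⁷ = p⁹, (p⁵)¹⁸ = p¹⁴, (p⁵)¹⁹ = e.
So |⟨p⁵⟩| = ord(p⁵) = 19. With |G| = 38, by Lagrange [G : ⟨p⁵⟩] = 38/19 = 2.

Answer: 2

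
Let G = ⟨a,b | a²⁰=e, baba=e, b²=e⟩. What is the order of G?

Enumerate words in the generators, reducing via the relations: the distinct elements are
  {a, b, e, ab, a², a³, a⁴, a⁵, a⁶, a⁷, a⁸, a⁹, a²b, a³b, a¹², a¹³, a¹¹, a¹⁰, a¹⁴, a¹⁵, a¹⁶, a¹⁷, a¹⁸, a¹⁹, a⁴b, a⁵b, a⁶b, a⁷b, a⁸b, a⁹b, a¹²b, a¹³b, a¹¹b, a¹⁰b, a¹⁴b, a¹⁵b, a¹⁶b, a¹⁷b, a¹⁸b, a¹⁹b}.
No further products give new elements, so |G| = 40.

Answer: 40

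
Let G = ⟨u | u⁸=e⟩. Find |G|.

G is generated by a single element, so G is cyclic. The relator gives u⁸ = e and no smaller power is forced to be e, so the 8 powers {e, u, u², u³, u⁴, u⁵, u⁶, u⁷} are distinct. Hence |G| = 8.

Answer: 8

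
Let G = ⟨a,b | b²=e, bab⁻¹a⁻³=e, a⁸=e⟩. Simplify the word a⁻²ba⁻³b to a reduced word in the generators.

Multiply left to right, reducing at each step:
  (a⁶) · b = a⁶b
  (a⁶b) · a⁻³ = a⁵b
  (a⁵b) · b = a⁵

Answer: a⁵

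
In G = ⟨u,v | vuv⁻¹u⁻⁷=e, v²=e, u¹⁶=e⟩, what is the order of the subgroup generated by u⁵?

|⟨u⁵⟩| equals the order of u⁵. Compute successive powers until reaching e:
  (u⁵)¹ = u⁵, (u⁵)² = u¹⁰, (u⁵)³ = u¹⁵, (u⁵)⁴ = u⁴, (u⁵)⁵ = u⁹, (u⁵)⁶ = u¹⁴, (u⁵)⁷ = u³, (u⁵)⁸ = u⁸, (u⁵)⁹ = u¹³, (u⁵)¹⁰ = u², (u⁵)¹¹ = u⁷, (u⁵)¹² = u¹², (u⁵)¹³ = u, (u⁵)¹⁴ = u⁶, (u⁵)¹⁵ = u¹¹, (u⁵)¹⁶ = e.
The smallest positive k with (u⁵)ᵏ = e is 16, so |⟨u⁵⟩| = 16.

Answer: 16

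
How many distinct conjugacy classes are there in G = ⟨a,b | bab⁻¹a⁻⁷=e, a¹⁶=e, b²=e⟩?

The conjugacy classes (representative and size) are:
  [e] (size 1), [a] (size 2), [a¹⁴] (size 2), [a³] (size 2), [a⁴] (size 2), [a¹⁰] (size 2), [a⁸] (size 1), [a⁹] (size 2), [a¹¹] (size 2), [a¹⁰b] (size 8), [ab] (size 8).
Class equation: 1 + 2 + 2 + 2 + 2 + 2 + 1 + 2 + 2 + 8 + 8 = 32 = |G|. So G has 11 conjugacy classes.

Answer: 11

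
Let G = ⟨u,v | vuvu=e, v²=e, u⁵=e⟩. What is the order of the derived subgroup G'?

G' = [G, G] is generated by all commutators. The generator-pair commutators are: [u, v] = u².
The subgroup they normally generate is {e, u, u², u³, u⁴}, of order 5.
Check: |G/G'| = 10/5 = 2 is the order of the abelianisation.

Answer: 5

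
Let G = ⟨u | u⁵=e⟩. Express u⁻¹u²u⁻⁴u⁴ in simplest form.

Multiply left to right, reducing at each step:
  (u⁴) · u² = u
  u · u⁻⁴ = u²
  (u²) · u⁴ = u

Answer: u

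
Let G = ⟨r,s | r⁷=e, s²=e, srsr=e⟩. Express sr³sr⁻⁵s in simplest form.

Multiply left to right, reducing at each step:
  s · r³ = r⁴s
  (r⁴s) · s = r⁴
  (r⁴) · r⁻⁵ = r⁶
  (r⁶) · s = r⁶s

Answer: r⁶s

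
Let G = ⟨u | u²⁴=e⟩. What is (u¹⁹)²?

Compute successive powers of (u¹⁹), reducing at each step:
  (u¹⁹)²: (u¹⁹) · u¹⁹ = u¹⁴

Answer: u¹⁴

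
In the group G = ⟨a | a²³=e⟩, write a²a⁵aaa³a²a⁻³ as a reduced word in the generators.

Multiply left to right, reducing at each step:
  (a²) · a⁵ = a⁷
  (a⁷) · a = a⁸
  (a⁸) · a = a⁹
  (a⁹) · a³ = a¹²
  (a¹²) · a² = a¹⁴
  (a¹⁴) · a⁻³ = a¹¹

Answer: a¹¹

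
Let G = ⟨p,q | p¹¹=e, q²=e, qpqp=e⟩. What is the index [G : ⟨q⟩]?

First find ord(q) by computing successive powers:
  q¹ = q, q² = e.
So |⟨q⟩| = ord(q) = 2. With |G| = 22, by Lagrange [G : ⟨q⟩] = 22/2 = 11.

Answer: 11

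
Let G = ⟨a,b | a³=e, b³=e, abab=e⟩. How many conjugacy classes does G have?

The conjugacy classes (representative and size) are:
  [e] (size 1), [ba²] (size 4), [b²a] (size 4), [a²b²] (size 3).
Class equation: 1 + 4 + 4 + 3 = 12 = |G|. So G has 4 conjugacy classes.

Answer: 4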